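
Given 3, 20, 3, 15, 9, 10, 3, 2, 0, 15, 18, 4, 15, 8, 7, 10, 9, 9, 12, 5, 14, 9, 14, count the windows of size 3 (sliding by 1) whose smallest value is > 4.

3 20 3 → min 3
20 3 15 → min 3
3 15 9 → min 3
15 9 10 → min 9  > 4 ✓
9 10 3 → min 3
10 3 2 → min 2
3 2 0 → min 0
2 0 15 → min 0
0 15 18 → min 0
15 18 4 → min 4
18 4 15 → min 4
4 15 8 → min 4
15 8 7 → min 7  > 4 ✓
8 7 10 → min 7  > 4 ✓
7 10 9 → min 7  > 4 ✓
10 9 9 → min 9  > 4 ✓
9 9 12 → min 9  > 4 ✓
9 12 5 → min 5  > 4 ✓
12 5 14 → min 5  > 4 ✓
5 14 9 → min 5  > 4 ✓
14 9 14 → min 9  > 4 ✓
10 windows satisfy the condition.

10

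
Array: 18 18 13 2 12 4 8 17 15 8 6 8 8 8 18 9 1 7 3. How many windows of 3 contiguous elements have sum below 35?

13

(18, 18, 13) → sum 49
(18, 13, 2) → sum 33  < 35 ✓
(13, 2, 12) → sum 27  < 35 ✓
(2, 12, 4) → sum 18  < 35 ✓
(12, 4, 8) → sum 24  < 35 ✓
(4, 8, 17) → sum 29  < 35 ✓
(8, 17, 15) → sum 40
(17, 15, 8) → sum 40
(15, 8, 6) → sum 29  < 35 ✓
(8, 6, 8) → sum 22  < 35 ✓
(6, 8, 8) → sum 22  < 35 ✓
(8, 8, 8) → sum 24  < 35 ✓
(8, 8, 18) → sum 34  < 35 ✓
(8, 18, 9) → sum 35
(18, 9, 1) → sum 28  < 35 ✓
(9, 1, 7) → sum 17  < 35 ✓
(1, 7, 3) → sum 11  < 35 ✓
13 windows satisfy the condition.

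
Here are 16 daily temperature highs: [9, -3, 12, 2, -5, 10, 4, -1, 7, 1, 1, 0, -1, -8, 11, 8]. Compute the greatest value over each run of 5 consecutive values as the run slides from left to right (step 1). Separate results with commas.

[9, -3, 12, 2, -5] → max 12
[-3, 12, 2, -5, 10] → max 12
[12, 2, -5, 10, 4] → max 12
[2, -5, 10, 4, -1] → max 10
[-5, 10, 4, -1, 7] → max 10
[10, 4, -1, 7, 1] → max 10
[4, -1, 7, 1, 1] → max 7
[-1, 7, 1, 1, 0] → max 7
[7, 1, 1, 0, -1] → max 7
[1, 1, 0, -1, -8] → max 1
[1, 0, -1, -8, 11] → max 11
[0, -1, -8, 11, 8] → max 11

12, 12, 12, 10, 10, 10, 7, 7, 7, 1, 11, 11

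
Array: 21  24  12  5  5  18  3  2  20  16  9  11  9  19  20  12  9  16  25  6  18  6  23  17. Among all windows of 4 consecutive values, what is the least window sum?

Window sums for each of the 21 positions:
(21, 24, 12, 5) → sum 62
(24, 12, 5, 5) → sum 46
(12, 5, 5, 18) → sum 40
(5, 5, 18, 3) → sum 31
(5, 18, 3, 2) → sum 28
(18, 3, 2, 20) → sum 43
(3, 2, 20, 16) → sum 41
(2, 20, 16, 9) → sum 47
(20, 16, 9, 11) → sum 56
(16, 9, 11, 9) → sum 45
(9, 11, 9, 19) → sum 48
(11, 9, 19, 20) → sum 59
(9, 19, 20, 12) → sum 60
(19, 20, 12, 9) → sum 60
(20, 12, 9, 16) → sum 57
(12, 9, 16, 25) → sum 62
(9, 16, 25, 6) → sum 56
(16, 25, 6, 18) → sum 65
(25, 6, 18, 6) → sum 55
(6, 18, 6, 23) → sum 53
(18, 6, 23, 17) → sum 64
Least of these is 28.

28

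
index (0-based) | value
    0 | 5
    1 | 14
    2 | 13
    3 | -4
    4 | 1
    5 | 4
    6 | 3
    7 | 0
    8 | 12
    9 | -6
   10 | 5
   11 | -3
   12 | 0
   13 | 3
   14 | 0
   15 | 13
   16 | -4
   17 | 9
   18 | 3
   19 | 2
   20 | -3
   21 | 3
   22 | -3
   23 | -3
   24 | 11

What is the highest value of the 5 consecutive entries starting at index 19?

Elements at indices 19..23: 2, -3, 3, -3, -3
max(2, -3, 3, -3, -3) = 3

3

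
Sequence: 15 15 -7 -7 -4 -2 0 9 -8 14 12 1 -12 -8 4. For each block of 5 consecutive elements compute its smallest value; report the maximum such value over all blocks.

-7

(15, 15, -7, -7, -4) → min -7
(15, -7, -7, -4, -2) → min -7
(-7, -7, -4, -2, 0) → min -7
(-7, -4, -2, 0, 9) → min -7
(-4, -2, 0, 9, -8) → min -8
(-2, 0, 9, -8, 14) → min -8
(0, 9, -8, 14, 12) → min -8
(9, -8, 14, 12, 1) → min -8
(-8, 14, 12, 1, -12) → min -12
(14, 12, 1, -12, -8) → min -12
(12, 1, -12, -8, 4) → min -12
Maximum of these is -7.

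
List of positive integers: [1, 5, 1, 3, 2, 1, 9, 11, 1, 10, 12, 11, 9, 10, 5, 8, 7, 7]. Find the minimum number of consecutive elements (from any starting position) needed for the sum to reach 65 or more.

7

add 1: running sum 1 < 65
add 5: running sum 6 < 65
add 1: running sum 7 < 65
add 3: running sum 10 < 65
add 2: running sum 12 < 65
add 1: running sum 13 < 65
add 9: running sum 22 < 65
add 11: running sum 33 < 65
add 1: running sum 34 < 65
add 10: running sum 44 < 65
add 12: running sum 56 < 65
add 11: shortest ending here [5, 1, 3, 2, 1, 9, 11, 1, 10, 12, 11] sum 66, len 11
add 9: shortest ending here [2, 1, 9, 11, 1, 10, 12, 11, 9] sum 66, len 9
add 10: shortest ending here [9, 11, 1, 10, 12, 11, 9, 10] sum 73, len 8
add 5: shortest ending here [11, 1, 10, 12, 11, 9, 10, 5] sum 69, len 8
add 8: shortest ending here [10, 12, 11, 9, 10, 5, 8] sum 65, len 7
add 7: shortest ending here [10, 12, 11, 9, 10, 5, 8, 7] sum 72, len 8
add 7: shortest ending here [12, 11, 9, 10, 5, 8, 7, 7] sum 69, len 8
Shortest qualifying length: 7.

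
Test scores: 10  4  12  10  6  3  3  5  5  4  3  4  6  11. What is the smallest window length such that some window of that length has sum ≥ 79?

14

Extend right; whenever the sum reaches 79, record the length and shrink from the left:
add 10: running sum 10 < 79
add 4: running sum 14 < 79
add 12: running sum 26 < 79
add 10: running sum 36 < 79
add 6: running sum 42 < 79
add 3: running sum 45 < 79
add 3: running sum 48 < 79
add 5: running sum 53 < 79
add 5: running sum 58 < 79
add 4: running sum 62 < 79
add 3: running sum 65 < 79
add 4: running sum 69 < 79
add 6: running sum 75 < 79
end 13: [10, 4, 12, 10, 6, 3, 3, 5, 5, 4, 3, 4, 6, 11] sum 86, len 14
Shortest qualifying length: 14.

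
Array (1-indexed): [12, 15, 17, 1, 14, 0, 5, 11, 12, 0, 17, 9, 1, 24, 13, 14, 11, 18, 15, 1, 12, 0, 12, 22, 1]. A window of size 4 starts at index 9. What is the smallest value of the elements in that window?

Elements at indices 9..12: 12, 0, 17, 9
min(12, 0, 17, 9) = 0

0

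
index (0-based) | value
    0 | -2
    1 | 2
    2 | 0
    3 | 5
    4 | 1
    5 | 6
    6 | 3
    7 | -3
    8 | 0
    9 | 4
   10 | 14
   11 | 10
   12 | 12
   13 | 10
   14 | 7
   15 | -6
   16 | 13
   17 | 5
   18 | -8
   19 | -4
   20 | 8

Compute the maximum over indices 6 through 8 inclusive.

Elements at indices 6..8: 3, -3, 0
max(3, -3, 0) = 3

3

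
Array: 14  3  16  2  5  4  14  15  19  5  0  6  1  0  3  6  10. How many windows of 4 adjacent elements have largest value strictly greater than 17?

4

(14, 3, 16, 2) → max 16
(3, 16, 2, 5) → max 16
(16, 2, 5, 4) → max 16
(2, 5, 4, 14) → max 14
(5, 4, 14, 15) → max 15
(4, 14, 15, 19) → max 19  > 17 ✓
(14, 15, 19, 5) → max 19  > 17 ✓
(15, 19, 5, 0) → max 19  > 17 ✓
(19, 5, 0, 6) → max 19  > 17 ✓
(5, 0, 6, 1) → max 6
(0, 6, 1, 0) → max 6
(6, 1, 0, 3) → max 6
(1, 0, 3, 6) → max 6
(0, 3, 6, 10) → max 10
4 windows satisfy the condition.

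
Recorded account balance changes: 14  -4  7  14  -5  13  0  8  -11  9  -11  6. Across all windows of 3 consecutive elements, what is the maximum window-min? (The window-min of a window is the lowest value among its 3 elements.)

0

14 -4 7 → min -4
-4 7 14 → min -4
7 14 -5 → min -5
14 -5 13 → min -5
-5 13 0 → min -5
13 0 8 → min 0
0 8 -11 → min -11
8 -11 9 → min -11
-11 9 -11 → min -11
9 -11 6 → min -11
Maximum of these is 0.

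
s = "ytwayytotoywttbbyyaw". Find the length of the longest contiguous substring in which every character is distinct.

add y: [y] len 1
add t: [y, t] len 2
add w: [y, t, w] len 3
add a: [y, t, w, a] len 4
add y (repeat y, move left end past it): [t, w, a, y] len 4
add y (repeat y, move left end past it): [y] len 1
add t: [y, t] len 2
add o: [y, t, o] len 3
add t (repeat t, move left end past it): [o, t] len 2
add o (repeat o, move left end past it): [t, o] len 2
add y: [t, o, y] len 3
add w: [t, o, y, w] len 4
add t (repeat t, move left end past it): [o, y, w, t] len 4
add t (repeat t, move left end past it): [t] len 1
add b: [t, b] len 2
add b (repeat b, move left end past it): [b] len 1
add y: [b, y] len 2
add y (repeat y, move left end past it): [y] len 1
add a: [y, a] len 2
add w: [y, a, w] len 3
Longest all-distinct length: 4.

4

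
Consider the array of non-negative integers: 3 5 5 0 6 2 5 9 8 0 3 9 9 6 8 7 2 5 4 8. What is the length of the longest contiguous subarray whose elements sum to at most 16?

4

Extend to the right; shrink from the left whenever the sum exceeds 16:
→ 3: sum 3, len 1
→ 5: sum 8, len 2
→ 5: sum 13, len 3
→ 0: sum 13, len 4
→ 6 (dropped 3): sum 16, len 4
→ 2 (dropped 5): sum 13, len 4
→ 5 (dropped 5): sum 13, len 4
→ 9 (dropped 0, 6): sum 16, len 3
→ 8 (dropped 2, 5, 9): sum 8, len 1
→ 0: sum 8, len 2
→ 3: sum 11, len 3
→ 9 (dropped 8): sum 12, len 3
→ 9 (dropped 0, 3, 9): sum 9, len 1
→ 6: sum 15, len 2
→ 8 (dropped 9): sum 14, len 2
→ 7 (dropped 6): sum 15, len 2
→ 2 (dropped 8): sum 9, len 2
→ 5: sum 14, len 3
→ 4 (dropped 7): sum 11, len 3
→ 8 (dropped 2, 5): sum 12, len 2
Longest length seen: 4.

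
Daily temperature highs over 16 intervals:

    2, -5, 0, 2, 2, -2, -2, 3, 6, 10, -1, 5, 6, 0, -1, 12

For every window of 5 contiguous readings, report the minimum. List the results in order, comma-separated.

-5, -5, -2, -2, -2, -2, -2, -1, -1, -1, -1, -1

[2, -5, 0, 2, 2] → min -5
[-5, 0, 2, 2, -2] → min -5
[0, 2, 2, -2, -2] → min -2
[2, 2, -2, -2, 3] → min -2
[2, -2, -2, 3, 6] → min -2
[-2, -2, 3, 6, 10] → min -2
[-2, 3, 6, 10, -1] → min -2
[3, 6, 10, -1, 5] → min -1
[6, 10, -1, 5, 6] → min -1
[10, -1, 5, 6, 0] → min -1
[-1, 5, 6, 0, -1] → min -1
[5, 6, 0, -1, 12] → min -1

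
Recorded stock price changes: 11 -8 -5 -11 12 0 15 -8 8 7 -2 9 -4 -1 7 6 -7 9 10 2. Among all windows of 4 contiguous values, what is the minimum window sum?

-13

(11, -8, -5, -11) → sum -13
(-8, -5, -11, 12) → sum -12
(-5, -11, 12, 0) → sum -4
(-11, 12, 0, 15) → sum 16
(12, 0, 15, -8) → sum 19
(0, 15, -8, 8) → sum 15
(15, -8, 8, 7) → sum 22
(-8, 8, 7, -2) → sum 5
(8, 7, -2, 9) → sum 22
(7, -2, 9, -4) → sum 10
(-2, 9, -4, -1) → sum 2
(9, -4, -1, 7) → sum 11
(-4, -1, 7, 6) → sum 8
(-1, 7, 6, -7) → sum 5
(7, 6, -7, 9) → sum 15
(6, -7, 9, 10) → sum 18
(-7, 9, 10, 2) → sum 14
Minimum of these is -13.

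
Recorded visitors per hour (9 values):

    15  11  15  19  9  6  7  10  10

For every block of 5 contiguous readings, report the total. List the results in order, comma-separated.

69, 60, 56, 51, 42

(15, 11, 15, 19, 9) → sum 69
(11, 15, 19, 9, 6) → sum 60
(15, 19, 9, 6, 7) → sum 56
(19, 9, 6, 7, 10) → sum 51
(9, 6, 7, 10, 10) → sum 42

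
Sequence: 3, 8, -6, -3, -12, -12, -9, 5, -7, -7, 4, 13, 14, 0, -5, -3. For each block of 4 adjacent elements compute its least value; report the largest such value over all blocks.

0

Window mins for each of the 13 positions:
[3, 8, -6, -3] → min -6
[8, -6, -3, -12] → min -12
[-6, -3, -12, -12] → min -12
[-3, -12, -12, -9] → min -12
[-12, -12, -9, 5] → min -12
[-12, -9, 5, -7] → min -12
[-9, 5, -7, -7] → min -9
[5, -7, -7, 4] → min -7
[-7, -7, 4, 13] → min -7
[-7, 4, 13, 14] → min -7
[4, 13, 14, 0] → min 0
[13, 14, 0, -5] → min -5
[14, 0, -5, -3] → min -5
Largest of these is 0.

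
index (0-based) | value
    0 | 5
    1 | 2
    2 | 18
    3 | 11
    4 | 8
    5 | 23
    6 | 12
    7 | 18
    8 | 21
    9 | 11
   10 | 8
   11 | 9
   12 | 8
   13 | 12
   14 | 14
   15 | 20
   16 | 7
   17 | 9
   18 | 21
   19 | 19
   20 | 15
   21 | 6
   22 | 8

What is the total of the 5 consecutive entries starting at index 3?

72

Elements at indices 3..7: 11, 8, 23, 12, 18
sum(11, 8, 23, 12, 18) = 72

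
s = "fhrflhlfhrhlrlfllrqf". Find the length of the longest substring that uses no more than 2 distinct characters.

4

add f: window [f] (1 distinct), len 1
add h: window [f, h] (2 distinct), len 2
add r: window [h, r] (2 distinct), len 2
add f: window [r, f] (2 distinct), len 2
add l: window [f, l] (2 distinct), len 2
add h: window [l, h] (2 distinct), len 2
add l: window [l, h, l] (2 distinct), len 3
add f: window [l, f] (2 distinct), len 2
add h: window [f, h] (2 distinct), len 2
add r: window [h, r] (2 distinct), len 2
add h: window [h, r, h] (2 distinct), len 3
add l: window [h, l] (2 distinct), len 2
add r: window [l, r] (2 distinct), len 2
add l: window [l, r, l] (2 distinct), len 3
add f: window [l, f] (2 distinct), len 2
add l: window [l, f, l] (2 distinct), len 3
add l: window [l, f, l, l] (2 distinct), len 4
add r: window [l, l, r] (2 distinct), len 3
add q: window [r, q] (2 distinct), len 2
add f: window [q, f] (2 distinct), len 2
Longest length with ≤2 distinct: 4.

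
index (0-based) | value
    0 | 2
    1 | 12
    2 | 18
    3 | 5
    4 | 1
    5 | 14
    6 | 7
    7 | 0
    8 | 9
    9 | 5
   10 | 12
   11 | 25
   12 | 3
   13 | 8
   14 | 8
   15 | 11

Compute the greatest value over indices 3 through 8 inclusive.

Elements at indices 3..8: 5, 1, 14, 7, 0, 9
max(5, 1, 14, 7, 0, 9) = 14

14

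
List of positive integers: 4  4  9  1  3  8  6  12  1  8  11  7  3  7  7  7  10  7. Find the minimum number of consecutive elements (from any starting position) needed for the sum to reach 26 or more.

add 4: running sum 4 < 26
add 4: running sum 8 < 26
add 9: running sum 17 < 26
add 1: running sum 18 < 26
add 3: running sum 21 < 26
end 5: [4, 4, 9, 1, 3, 8] sum 29, len 6
end 6: [9, 1, 3, 8, 6] sum 27, len 5
end 7: [8, 6, 12] sum 26, len 3
end 8: [8, 6, 12, 1] sum 27, len 4
end 9: [6, 12, 1, 8] sum 27, len 4
end 10: [12, 1, 8, 11] sum 32, len 4
end 11: [8, 11, 7] sum 26, len 3
end 12: [8, 11, 7, 3] sum 29, len 4
end 13: [11, 7, 3, 7] sum 28, len 4
end 14: [11, 7, 3, 7, 7] sum 35, len 5
end 15: [7, 3, 7, 7, 7] sum 31, len 5
end 16: [7, 7, 7, 10] sum 31, len 4
end 17: [7, 7, 10, 7] sum 31, len 4
Shortest qualifying length: 3.

3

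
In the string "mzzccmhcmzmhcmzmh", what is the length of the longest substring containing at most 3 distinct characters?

6

[m] 1 distinct, len 1
[m, z] 2 distinct, len 2
[m, z, z] 2 distinct, len 3
[m, z, z, c] 3 distinct, len 4
[m, z, z, c, c] 3 distinct, len 5
[m, z, z, c, c, m] 3 distinct, len 6
[c, c, m, h] 3 distinct, len 4
[c, c, m, h, c] 3 distinct, len 5
[c, c, m, h, c, m] 3 distinct, len 6
[c, m, z] 3 distinct, len 3
[c, m, z, m] 3 distinct, len 4
[m, z, m, h] 3 distinct, len 4
[m, h, c] 3 distinct, len 3
[m, h, c, m] 3 distinct, len 4
[c, m, z] 3 distinct, len 3
[c, m, z, m] 3 distinct, len 4
[m, z, m, h] 3 distinct, len 4
Longest length with ≤3 distinct: 6.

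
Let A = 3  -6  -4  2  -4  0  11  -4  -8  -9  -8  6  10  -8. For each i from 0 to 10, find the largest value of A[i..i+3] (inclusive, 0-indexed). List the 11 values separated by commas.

3 -6 -4 2 → max 3
-6 -4 2 -4 → max 2
-4 2 -4 0 → max 2
2 -4 0 11 → max 11
-4 0 11 -4 → max 11
0 11 -4 -8 → max 11
11 -4 -8 -9 → max 11
-4 -8 -9 -8 → max -4
-8 -9 -8 6 → max 6
-9 -8 6 10 → max 10
-8 6 10 -8 → max 10

3, 2, 2, 11, 11, 11, 11, -4, 6, 10, 10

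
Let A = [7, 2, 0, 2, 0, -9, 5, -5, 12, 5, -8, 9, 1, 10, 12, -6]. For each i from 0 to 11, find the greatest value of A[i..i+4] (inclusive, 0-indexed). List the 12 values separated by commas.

7, 2, 5, 5, 12, 12, 12, 12, 12, 10, 12, 12

Sliding a size-5 window across the 16 values:
(7, 2, 0, 2, 0) → max 7
(2, 0, 2, 0, -9) → max 2
(0, 2, 0, -9, 5) → max 5
(2, 0, -9, 5, -5) → max 5
(0, -9, 5, -5, 12) → max 12
(-9, 5, -5, 12, 5) → max 12
(5, -5, 12, 5, -8) → max 12
(-5, 12, 5, -8, 9) → max 12
(12, 5, -8, 9, 1) → max 12
(5, -8, 9, 1, 10) → max 10
(-8, 9, 1, 10, 12) → max 12
(9, 1, 10, 12, -6) → max 12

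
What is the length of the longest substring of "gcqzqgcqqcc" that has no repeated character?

4

[g] len 1
[g, c] len 2
[g, c, q] len 3
[g, c, q, z] len 4
[z, q] len 2
[z, q, g] len 3
[z, q, g, c] len 4
[g, c, q] len 3
[q] len 1
[q, c] len 2
[c] len 1
Longest all-distinct length: 4.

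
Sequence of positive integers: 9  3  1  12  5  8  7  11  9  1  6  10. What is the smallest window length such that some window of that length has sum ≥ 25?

3

add 9: running sum 9 < 25
add 3: running sum 12 < 25
add 1: running sum 13 < 25
end 3: [9, 3, 1, 12] sum 25, len 4
end 4: [9, 3, 1, 12, 5] sum 30, len 5
end 5: [12, 5, 8] sum 25, len 3
end 6: [12, 5, 8, 7] sum 32, len 4
end 7: [8, 7, 11] sum 26, len 3
end 8: [7, 11, 9] sum 27, len 3
end 9: [7, 11, 9, 1] sum 28, len 4
end 10: [11, 9, 1, 6] sum 27, len 4
end 11: [9, 1, 6, 10] sum 26, len 4
Shortest qualifying length: 3.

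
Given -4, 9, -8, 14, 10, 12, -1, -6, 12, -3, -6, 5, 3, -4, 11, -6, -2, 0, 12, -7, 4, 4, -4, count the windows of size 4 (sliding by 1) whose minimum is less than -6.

7

(-4, 9, -8, 14) → min -8  < -6 ✓
(9, -8, 14, 10) → min -8  < -6 ✓
(-8, 14, 10, 12) → min -8  < -6 ✓
(14, 10, 12, -1) → min -1
(10, 12, -1, -6) → min -6
(12, -1, -6, 12) → min -6
(-1, -6, 12, -3) → min -6
(-6, 12, -3, -6) → min -6
(12, -3, -6, 5) → min -6
(-3, -6, 5, 3) → min -6
(-6, 5, 3, -4) → min -6
(5, 3, -4, 11) → min -4
(3, -4, 11, -6) → min -6
(-4, 11, -6, -2) → min -6
(11, -6, -2, 0) → min -6
(-6, -2, 0, 12) → min -6
(-2, 0, 12, -7) → min -7  < -6 ✓
(0, 12, -7, 4) → min -7  < -6 ✓
(12, -7, 4, 4) → min -7  < -6 ✓
(-7, 4, 4, -4) → min -7  < -6 ✓
7 windows satisfy the condition.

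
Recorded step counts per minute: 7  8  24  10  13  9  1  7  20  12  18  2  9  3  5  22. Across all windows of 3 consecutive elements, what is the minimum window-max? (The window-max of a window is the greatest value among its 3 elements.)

9

[7, 8, 24] → max 24
[8, 24, 10] → max 24
[24, 10, 13] → max 24
[10, 13, 9] → max 13
[13, 9, 1] → max 13
[9, 1, 7] → max 9
[1, 7, 20] → max 20
[7, 20, 12] → max 20
[20, 12, 18] → max 20
[12, 18, 2] → max 18
[18, 2, 9] → max 18
[2, 9, 3] → max 9
[9, 3, 5] → max 9
[3, 5, 22] → max 22
Minimum of these is 9.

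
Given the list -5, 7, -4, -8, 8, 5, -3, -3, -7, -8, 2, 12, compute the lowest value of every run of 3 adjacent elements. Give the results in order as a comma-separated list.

(-5, 7, -4) → min -5
(7, -4, -8) → min -8
(-4, -8, 8) → min -8
(-8, 8, 5) → min -8
(8, 5, -3) → min -3
(5, -3, -3) → min -3
(-3, -3, -7) → min -7
(-3, -7, -8) → min -8
(-7, -8, 2) → min -8
(-8, 2, 12) → min -8

-5, -8, -8, -8, -3, -3, -7, -8, -8, -8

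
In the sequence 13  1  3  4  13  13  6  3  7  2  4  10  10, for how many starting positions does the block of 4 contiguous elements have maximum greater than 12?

[13, 1, 3, 4] → max 13  > 12 ✓
[1, 3, 4, 13] → max 13  > 12 ✓
[3, 4, 13, 13] → max 13  > 12 ✓
[4, 13, 13, 6] → max 13  > 12 ✓
[13, 13, 6, 3] → max 13  > 12 ✓
[13, 6, 3, 7] → max 13  > 12 ✓
[6, 3, 7, 2] → max 7
[3, 7, 2, 4] → max 7
[7, 2, 4, 10] → max 10
[2, 4, 10, 10] → max 10
6 windows satisfy the condition.

6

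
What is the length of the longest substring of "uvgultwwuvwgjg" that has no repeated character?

[u] len 1
[u, v] len 2
[u, v, g] len 3
[v, g, u] len 3
[v, g, u, l] len 4
[v, g, u, l, t] len 5
[v, g, u, l, t, w] len 6
[w] len 1
[w, u] len 2
[w, u, v] len 3
[u, v, w] len 3
[u, v, w, g] len 4
[u, v, w, g, j] len 5
[j, g] len 2
Longest all-distinct length: 6.

6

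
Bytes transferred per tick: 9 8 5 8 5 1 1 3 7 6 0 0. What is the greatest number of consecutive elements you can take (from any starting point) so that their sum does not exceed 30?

8

Extend to the right; shrink from the left whenever the sum exceeds 30:
[9] sum 9 len 1
[9, 8] sum 17 len 2
[9, 8, 5] sum 22 len 3
[9, 8, 5, 8] sum 30 len 4
[8, 5, 8, 5] sum 26 len 4
[8, 5, 8, 5, 1] sum 27 len 5
[8, 5, 8, 5, 1, 1] sum 28 len 6
[5, 8, 5, 1, 1, 3] sum 23 len 6
[5, 8, 5, 1, 1, 3, 7] sum 30 len 7
[5, 1, 1, 3, 7, 6] sum 23 len 6
[5, 1, 1, 3, 7, 6, 0] sum 23 len 7
[5, 1, 1, 3, 7, 6, 0, 0] sum 23 len 8
Longest length seen: 8.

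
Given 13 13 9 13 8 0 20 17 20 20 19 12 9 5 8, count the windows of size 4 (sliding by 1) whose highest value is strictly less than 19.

4

[13, 13, 9, 13] → max 13  < 19 ✓
[13, 9, 13, 8] → max 13  < 19 ✓
[9, 13, 8, 0] → max 13  < 19 ✓
[13, 8, 0, 20] → max 20
[8, 0, 20, 17] → max 20
[0, 20, 17, 20] → max 20
[20, 17, 20, 20] → max 20
[17, 20, 20, 19] → max 20
[20, 20, 19, 12] → max 20
[20, 19, 12, 9] → max 20
[19, 12, 9, 5] → max 19
[12, 9, 5, 8] → max 12  < 19 ✓
4 windows satisfy the condition.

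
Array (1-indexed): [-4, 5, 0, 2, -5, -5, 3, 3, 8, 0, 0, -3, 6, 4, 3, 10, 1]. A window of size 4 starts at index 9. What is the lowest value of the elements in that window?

-3

Elements at indices 9..12: 8, 0, 0, -3
min(8, 0, 0, -3) = -3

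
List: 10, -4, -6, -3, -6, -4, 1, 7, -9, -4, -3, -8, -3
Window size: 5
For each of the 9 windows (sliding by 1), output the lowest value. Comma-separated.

-6, -6, -6, -6, -9, -9, -9, -9, -9

Sliding a size-5 window across the 13 values:
(10, -4, -6, -3, -6) → min -6
(-4, -6, -3, -6, -4) → min -6
(-6, -3, -6, -4, 1) → min -6
(-3, -6, -4, 1, 7) → min -6
(-6, -4, 1, 7, -9) → min -9
(-4, 1, 7, -9, -4) → min -9
(1, 7, -9, -4, -3) → min -9
(7, -9, -4, -3, -8) → min -9
(-9, -4, -3, -8, -3) → min -9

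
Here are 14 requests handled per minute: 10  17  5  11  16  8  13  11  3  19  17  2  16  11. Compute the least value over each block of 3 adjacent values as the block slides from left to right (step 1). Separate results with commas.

5, 5, 5, 8, 8, 8, 3, 3, 3, 2, 2, 2

[10, 17, 5] → min 5
[17, 5, 11] → min 5
[5, 11, 16] → min 5
[11, 16, 8] → min 8
[16, 8, 13] → min 8
[8, 13, 11] → min 8
[13, 11, 3] → min 3
[11, 3, 19] → min 3
[3, 19, 17] → min 3
[19, 17, 2] → min 2
[17, 2, 16] → min 2
[2, 16, 11] → min 2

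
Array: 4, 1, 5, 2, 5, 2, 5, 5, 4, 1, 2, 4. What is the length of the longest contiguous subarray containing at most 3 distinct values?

Extend right; when distinct count exceeds 3, shrink from the left:
[4] 1 distinct, len 1
[4, 1] 2 distinct, len 2
[4, 1, 5] 3 distinct, len 3
[1, 5, 2] 3 distinct, len 3
[1, 5, 2, 5] 3 distinct, len 4
[1, 5, 2, 5, 2] 3 distinct, len 5
[1, 5, 2, 5, 2, 5] 3 distinct, len 6
[1, 5, 2, 5, 2, 5, 5] 3 distinct, len 7
[5, 2, 5, 2, 5, 5, 4] 3 distinct, len 7
[5, 5, 4, 1] 3 distinct, len 4
[4, 1, 2] 3 distinct, len 3
[4, 1, 2, 4] 3 distinct, len 4
Longest length with ≤3 distinct: 7.

7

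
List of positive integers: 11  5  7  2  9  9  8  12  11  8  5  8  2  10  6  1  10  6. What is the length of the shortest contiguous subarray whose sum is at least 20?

2

add 11: running sum 11 < 20
add 5: running sum 16 < 20
end 2: [11, 5, 7] sum 23, len 3
end 3: [11, 5, 7, 2] sum 25, len 4
end 4: [5, 7, 2, 9] sum 23, len 4
end 5: [2, 9, 9] sum 20, len 3
end 6: [9, 9, 8] sum 26, len 3
end 7: [8, 12] sum 20, len 2
end 8: [12, 11] sum 23, len 2
end 9: [12, 11, 8] sum 31, len 3
end 10: [11, 8, 5] sum 24, len 3
end 11: [8, 5, 8] sum 21, len 3
end 12: [8, 5, 8, 2] sum 23, len 4
end 13: [8, 2, 10] sum 20, len 3
end 14: [8, 2, 10, 6] sum 26, len 4
end 15: [8, 2, 10, 6, 1] sum 27, len 5
end 16: [10, 6, 1, 10] sum 27, len 4
end 17: [6, 1, 10, 6] sum 23, len 4
Shortest qualifying length: 2.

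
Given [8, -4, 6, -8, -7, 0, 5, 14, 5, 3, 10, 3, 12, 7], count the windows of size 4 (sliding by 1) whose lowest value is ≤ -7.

(8, -4, 6, -8) → min -8  ≤ -7 ✓
(-4, 6, -8, -7) → min -8  ≤ -7 ✓
(6, -8, -7, 0) → min -8  ≤ -7 ✓
(-8, -7, 0, 5) → min -8  ≤ -7 ✓
(-7, 0, 5, 14) → min -7  ≤ -7 ✓
(0, 5, 14, 5) → min 0
(5, 14, 5, 3) → min 3
(14, 5, 3, 10) → min 3
(5, 3, 10, 3) → min 3
(3, 10, 3, 12) → min 3
(10, 3, 12, 7) → min 3
5 windows satisfy the condition.

5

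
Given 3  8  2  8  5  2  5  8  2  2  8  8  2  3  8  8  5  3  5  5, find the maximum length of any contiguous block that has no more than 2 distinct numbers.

[3] 1 distinct, len 1
[3, 8] 2 distinct, len 2
[8, 2] 2 distinct, len 2
[8, 2, 8] 2 distinct, len 3
[8, 5] 2 distinct, len 2
[5, 2] 2 distinct, len 2
[5, 2, 5] 2 distinct, len 3
[5, 8] 2 distinct, len 2
[8, 2] 2 distinct, len 2
[8, 2, 2] 2 distinct, len 3
[8, 2, 2, 8] 2 distinct, len 4
[8, 2, 2, 8, 8] 2 distinct, len 5
[8, 2, 2, 8, 8, 2] 2 distinct, len 6
[2, 3] 2 distinct, len 2
[3, 8] 2 distinct, len 2
[3, 8, 8] 2 distinct, len 3
[8, 8, 5] 2 distinct, len 3
[5, 3] 2 distinct, len 2
[5, 3, 5] 2 distinct, len 3
[5, 3, 5, 5] 2 distinct, len 4
Longest length with ≤2 distinct: 6.

6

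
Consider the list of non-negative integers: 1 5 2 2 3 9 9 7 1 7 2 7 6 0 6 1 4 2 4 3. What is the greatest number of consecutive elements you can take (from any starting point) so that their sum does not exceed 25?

7

→ 1: sum 1, len 1
→ 5: sum 6, len 2
→ 2: sum 8, len 3
→ 2: sum 10, len 4
→ 3: sum 13, len 5
→ 9: sum 22, len 6
→ 9 (dropped 1, 5): sum 25, len 5
→ 7 (dropped 2, 2, 3): sum 25, len 3
→ 1 (dropped 9): sum 17, len 3
→ 7: sum 24, len 4
→ 2 (dropped 9): sum 17, len 4
→ 7: sum 24, len 5
→ 6 (dropped 7): sum 23, len 5
→ 0: sum 23, len 6
→ 6 (dropped 1, 7): sum 21, len 5
→ 1: sum 22, len 6
→ 4 (dropped 2): sum 24, len 6
→ 2 (dropped 7): sum 19, len 6
→ 4: sum 23, len 7
→ 3 (dropped 6): sum 20, len 7
Longest length seen: 7.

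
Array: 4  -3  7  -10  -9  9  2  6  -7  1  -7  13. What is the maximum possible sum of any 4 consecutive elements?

4 -3 7 -10 → sum -2
-3 7 -10 -9 → sum -15
7 -10 -9 9 → sum -3
-10 -9 9 2 → sum -8
-9 9 2 6 → sum 8
9 2 6 -7 → sum 10
2 6 -7 1 → sum 2
6 -7 1 -7 → sum -7
-7 1 -7 13 → sum 0
Maximum of these is 10.

10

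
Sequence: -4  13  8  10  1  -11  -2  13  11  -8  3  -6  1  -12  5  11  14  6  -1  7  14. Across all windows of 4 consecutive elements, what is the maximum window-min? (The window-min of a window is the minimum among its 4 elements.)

[-4, 13, 8, 10] → min -4
[13, 8, 10, 1] → min 1
[8, 10, 1, -11] → min -11
[10, 1, -11, -2] → min -11
[1, -11, -2, 13] → min -11
[-11, -2, 13, 11] → min -11
[-2, 13, 11, -8] → min -8
[13, 11, -8, 3] → min -8
[11, -8, 3, -6] → min -8
[-8, 3, -6, 1] → min -8
[3, -6, 1, -12] → min -12
[-6, 1, -12, 5] → min -12
[1, -12, 5, 11] → min -12
[-12, 5, 11, 14] → min -12
[5, 11, 14, 6] → min 5
[11, 14, 6, -1] → min -1
[14, 6, -1, 7] → min -1
[6, -1, 7, 14] → min -1
Maximum of these is 5.

5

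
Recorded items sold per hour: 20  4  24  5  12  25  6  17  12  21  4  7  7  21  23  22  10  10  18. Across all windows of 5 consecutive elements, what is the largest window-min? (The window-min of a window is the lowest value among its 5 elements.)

[20, 4, 24, 5, 12] → min 4
[4, 24, 5, 12, 25] → min 4
[24, 5, 12, 25, 6] → min 5
[5, 12, 25, 6, 17] → min 5
[12, 25, 6, 17, 12] → min 6
[25, 6, 17, 12, 21] → min 6
[6, 17, 12, 21, 4] → min 4
[17, 12, 21, 4, 7] → min 4
[12, 21, 4, 7, 7] → min 4
[21, 4, 7, 7, 21] → min 4
[4, 7, 7, 21, 23] → min 4
[7, 7, 21, 23, 22] → min 7
[7, 21, 23, 22, 10] → min 7
[21, 23, 22, 10, 10] → min 10
[23, 22, 10, 10, 18] → min 10
Largest of these is 10.

10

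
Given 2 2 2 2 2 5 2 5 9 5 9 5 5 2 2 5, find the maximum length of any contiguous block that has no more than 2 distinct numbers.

8

Extend right; when distinct count exceeds 2, shrink from the left:
[2] 1 distinct, len 1
[2, 2] 1 distinct, len 2
[2, 2, 2] 1 distinct, len 3
[2, 2, 2, 2] 1 distinct, len 4
[2, 2, 2, 2, 2] 1 distinct, len 5
[2, 2, 2, 2, 2, 5] 2 distinct, len 6
[2, 2, 2, 2, 2, 5, 2] 2 distinct, len 7
[2, 2, 2, 2, 2, 5, 2, 5] 2 distinct, len 8
[5, 9] 2 distinct, len 2
[5, 9, 5] 2 distinct, len 3
[5, 9, 5, 9] 2 distinct, len 4
[5, 9, 5, 9, 5] 2 distinct, len 5
[5, 9, 5, 9, 5, 5] 2 distinct, len 6
[5, 5, 2] 2 distinct, len 3
[5, 5, 2, 2] 2 distinct, len 4
[5, 5, 2, 2, 5] 2 distinct, len 5
Longest length with ≤2 distinct: 8.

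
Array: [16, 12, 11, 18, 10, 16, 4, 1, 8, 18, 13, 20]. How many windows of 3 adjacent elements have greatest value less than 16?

(16, 12, 11) → max 16
(12, 11, 18) → max 18
(11, 18, 10) → max 18
(18, 10, 16) → max 18
(10, 16, 4) → max 16
(16, 4, 1) → max 16
(4, 1, 8) → max 8  < 16 ✓
(1, 8, 18) → max 18
(8, 18, 13) → max 18
(18, 13, 20) → max 20
1 window satisfy the condition.

1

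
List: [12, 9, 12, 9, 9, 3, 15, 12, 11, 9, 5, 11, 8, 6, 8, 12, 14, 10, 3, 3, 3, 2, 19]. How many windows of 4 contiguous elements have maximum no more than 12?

[12, 9, 12, 9] → max 12  ≤ 12 ✓
[9, 12, 9, 9] → max 12  ≤ 12 ✓
[12, 9, 9, 3] → max 12  ≤ 12 ✓
[9, 9, 3, 15] → max 15
[9, 3, 15, 12] → max 15
[3, 15, 12, 11] → max 15
[15, 12, 11, 9] → max 15
[12, 11, 9, 5] → max 12  ≤ 12 ✓
[11, 9, 5, 11] → max 11  ≤ 12 ✓
[9, 5, 11, 8] → max 11  ≤ 12 ✓
[5, 11, 8, 6] → max 11  ≤ 12 ✓
[11, 8, 6, 8] → max 11  ≤ 12 ✓
[8, 6, 8, 12] → max 12  ≤ 12 ✓
[6, 8, 12, 14] → max 14
[8, 12, 14, 10] → max 14
[12, 14, 10, 3] → max 14
[14, 10, 3, 3] → max 14
[10, 3, 3, 3] → max 10  ≤ 12 ✓
[3, 3, 3, 2] → max 3  ≤ 12 ✓
[3, 3, 2, 19] → max 19
11 windows satisfy the condition.

11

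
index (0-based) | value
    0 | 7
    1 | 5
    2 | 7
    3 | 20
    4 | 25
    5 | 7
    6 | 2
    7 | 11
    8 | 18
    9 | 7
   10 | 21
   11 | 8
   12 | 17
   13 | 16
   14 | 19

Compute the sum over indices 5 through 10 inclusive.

Elements at indices 5..10: 7, 2, 11, 18, 7, 21
sum(7, 2, 11, 18, 7, 21) = 66

66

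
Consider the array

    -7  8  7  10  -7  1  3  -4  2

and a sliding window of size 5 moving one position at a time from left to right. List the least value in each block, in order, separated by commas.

-7 8 7 10 -7 → min -7
8 7 10 -7 1 → min -7
7 10 -7 1 3 → min -7
10 -7 1 3 -4 → min -7
-7 1 3 -4 2 → min -7

-7, -7, -7, -7, -7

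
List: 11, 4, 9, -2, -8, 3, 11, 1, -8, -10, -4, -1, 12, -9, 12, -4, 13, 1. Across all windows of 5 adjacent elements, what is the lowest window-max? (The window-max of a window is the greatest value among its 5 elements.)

1

Each size-5 window and its max:
(11, 4, 9, -2, -8) → max 11
(4, 9, -2, -8, 3) → max 9
(9, -2, -8, 3, 11) → max 11
(-2, -8, 3, 11, 1) → max 11
(-8, 3, 11, 1, -8) → max 11
(3, 11, 1, -8, -10) → max 11
(11, 1, -8, -10, -4) → max 11
(1, -8, -10, -4, -1) → max 1
(-8, -10, -4, -1, 12) → max 12
(-10, -4, -1, 12, -9) → max 12
(-4, -1, 12, -9, 12) → max 12
(-1, 12, -9, 12, -4) → max 12
(12, -9, 12, -4, 13) → max 13
(-9, 12, -4, 13, 1) → max 13
Lowest of these is 1.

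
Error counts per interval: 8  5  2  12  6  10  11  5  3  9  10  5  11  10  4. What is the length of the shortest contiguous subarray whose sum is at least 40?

5

add 8: running sum 8 < 40
add 5: running sum 13 < 40
add 2: running sum 15 < 40
add 12: running sum 27 < 40
add 6: running sum 33 < 40
end 5: [8, 5, 2, 12, 6, 10] sum 43, len 6
end 6: [2, 12, 6, 10, 11] sum 41, len 5
end 7: [12, 6, 10, 11, 5] sum 44, len 5
end 8: [12, 6, 10, 11, 5, 3] sum 47, len 6
end 9: [6, 10, 11, 5, 3, 9] sum 44, len 6
end 10: [10, 11, 5, 3, 9, 10] sum 48, len 6
end 11: [11, 5, 3, 9, 10, 5] sum 43, len 6
end 12: [5, 3, 9, 10, 5, 11] sum 43, len 6
end 13: [9, 10, 5, 11, 10] sum 45, len 5
end 14: [10, 5, 11, 10, 4] sum 40, len 5
Shortest qualifying length: 5.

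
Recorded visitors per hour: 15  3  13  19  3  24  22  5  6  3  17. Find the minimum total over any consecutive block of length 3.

14

Window sums for each of the 9 positions:
15 3 13 → sum 31
3 13 19 → sum 35
13 19 3 → sum 35
19 3 24 → sum 46
3 24 22 → sum 49
24 22 5 → sum 51
22 5 6 → sum 33
5 6 3 → sum 14
6 3 17 → sum 26
Minimum of these is 14.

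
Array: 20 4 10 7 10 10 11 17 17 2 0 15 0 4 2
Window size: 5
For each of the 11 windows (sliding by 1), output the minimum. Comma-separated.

4, 4, 7, 7, 10, 2, 0, 0, 0, 0, 0

(20, 4, 10, 7, 10) → min 4
(4, 10, 7, 10, 10) → min 4
(10, 7, 10, 10, 11) → min 7
(7, 10, 10, 11, 17) → min 7
(10, 10, 11, 17, 17) → min 10
(10, 11, 17, 17, 2) → min 2
(11, 17, 17, 2, 0) → min 0
(17, 17, 2, 0, 15) → min 0
(17, 2, 0, 15, 0) → min 0
(2, 0, 15, 0, 4) → min 0
(0, 15, 0, 4, 2) → min 0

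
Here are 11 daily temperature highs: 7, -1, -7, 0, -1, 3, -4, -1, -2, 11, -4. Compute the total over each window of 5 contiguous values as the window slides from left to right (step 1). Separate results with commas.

(7, -1, -7, 0, -1) → sum -2
(-1, -7, 0, -1, 3) → sum -6
(-7, 0, -1, 3, -4) → sum -9
(0, -1, 3, -4, -1) → sum -3
(-1, 3, -4, -1, -2) → sum -5
(3, -4, -1, -2, 11) → sum 7
(-4, -1, -2, 11, -4) → sum 0

-2, -6, -9, -3, -5, 7, 0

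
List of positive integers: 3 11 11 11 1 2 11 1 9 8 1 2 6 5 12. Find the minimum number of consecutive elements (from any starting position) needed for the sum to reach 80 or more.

13

Extend right; whenever the sum reaches 80, record the length and shrink from the left:
add 3: running sum 3 < 80
add 11: running sum 14 < 80
add 11: running sum 25 < 80
add 11: running sum 36 < 80
add 1: running sum 37 < 80
add 2: running sum 39 < 80
add 11: running sum 50 < 80
add 1: running sum 51 < 80
add 9: running sum 60 < 80
add 8: running sum 68 < 80
add 1: running sum 69 < 80
add 2: running sum 71 < 80
add 6: running sum 77 < 80
add 5: shortest ending here [3, 11, 11, 11, 1, 2, 11, 1, 9, 8, 1, 2, 6, 5] sum 82, len 14
add 12: shortest ending here [11, 11, 1, 2, 11, 1, 9, 8, 1, 2, 6, 5, 12] sum 80, len 13
Shortest qualifying length: 13.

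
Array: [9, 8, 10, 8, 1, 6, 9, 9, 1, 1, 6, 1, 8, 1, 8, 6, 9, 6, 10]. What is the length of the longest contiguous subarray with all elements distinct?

add 9: [9] len 1
add 8: [9, 8] len 2
add 10: [9, 8, 10] len 3
add 8 (repeat 8, move left end past it): [10, 8] len 2
add 1: [10, 8, 1] len 3
add 6: [10, 8, 1, 6] len 4
add 9: [10, 8, 1, 6, 9] len 5
add 9 (repeat 9, move left end past it): [9] len 1
add 1: [9, 1] len 2
add 1 (repeat 1, move left end past it): [1] len 1
add 6: [1, 6] len 2
add 1 (repeat 1, move left end past it): [6, 1] len 2
add 8: [6, 1, 8] len 3
add 1 (repeat 1, move left end past it): [8, 1] len 2
add 8 (repeat 8, move left end past it): [1, 8] len 2
add 6: [1, 8, 6] len 3
add 9: [1, 8, 6, 9] len 4
add 6 (repeat 6, move left end past it): [9, 6] len 2
add 10: [9, 6, 10] len 3
Longest all-distinct length: 5.

5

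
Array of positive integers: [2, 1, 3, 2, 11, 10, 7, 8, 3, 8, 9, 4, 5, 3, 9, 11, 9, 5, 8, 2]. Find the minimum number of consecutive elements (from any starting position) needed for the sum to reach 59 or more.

8

add 2: running sum 2 < 59
add 1: running sum 3 < 59
add 3: running sum 6 < 59
add 2: running sum 8 < 59
add 11: running sum 19 < 59
add 10: running sum 29 < 59
add 7: running sum 36 < 59
add 8: running sum 44 < 59
add 3: running sum 47 < 59
add 8: running sum 55 < 59
end 10: [3, 2, 11, 10, 7, 8, 3, 8, 9] sum 61, len 9
end 11: [11, 10, 7, 8, 3, 8, 9, 4] sum 60, len 8
end 12: [11, 10, 7, 8, 3, 8, 9, 4, 5] sum 65, len 9
end 13: [11, 10, 7, 8, 3, 8, 9, 4, 5, 3] sum 68, len 10
end 14: [10, 7, 8, 3, 8, 9, 4, 5, 3, 9] sum 66, len 10
end 15: [8, 3, 8, 9, 4, 5, 3, 9, 11] sum 60, len 9
end 16: [3, 8, 9, 4, 5, 3, 9, 11, 9] sum 61, len 9
end 17: [8, 9, 4, 5, 3, 9, 11, 9, 5] sum 63, len 9
end 18: [9, 4, 5, 3, 9, 11, 9, 5, 8] sum 63, len 9
end 19: [9, 4, 5, 3, 9, 11, 9, 5, 8, 2] sum 65, len 10
Shortest qualifying length: 8.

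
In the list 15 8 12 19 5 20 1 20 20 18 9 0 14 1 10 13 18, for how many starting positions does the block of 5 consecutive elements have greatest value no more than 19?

5

15 8 12 19 5 → max 19  ≤ 19 ✓
8 12 19 5 20 → max 20
12 19 5 20 1 → max 20
19 5 20 1 20 → max 20
5 20 1 20 20 → max 20
20 1 20 20 18 → max 20
1 20 20 18 9 → max 20
20 20 18 9 0 → max 20
20 18 9 0 14 → max 20
18 9 0 14 1 → max 18  ≤ 19 ✓
9 0 14 1 10 → max 14  ≤ 19 ✓
0 14 1 10 13 → max 14  ≤ 19 ✓
14 1 10 13 18 → max 18  ≤ 19 ✓
5 windows satisfy the condition.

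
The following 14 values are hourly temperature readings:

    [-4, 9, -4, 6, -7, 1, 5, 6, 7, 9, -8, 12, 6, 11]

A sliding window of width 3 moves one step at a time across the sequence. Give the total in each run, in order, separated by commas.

1, 11, -5, 0, -1, 12, 18, 22, 8, 13, 10, 29

[-4, 9, -4] → sum 1
[9, -4, 6] → sum 11
[-4, 6, -7] → sum -5
[6, -7, 1] → sum 0
[-7, 1, 5] → sum -1
[1, 5, 6] → sum 12
[5, 6, 7] → sum 18
[6, 7, 9] → sum 22
[7, 9, -8] → sum 8
[9, -8, 12] → sum 13
[-8, 12, 6] → sum 10
[12, 6, 11] → sum 29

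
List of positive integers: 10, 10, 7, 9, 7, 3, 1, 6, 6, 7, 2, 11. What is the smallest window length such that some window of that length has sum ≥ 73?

12

add 10: running sum 10 < 73
add 10: running sum 20 < 73
add 7: running sum 27 < 73
add 9: running sum 36 < 73
add 7: running sum 43 < 73
add 3: running sum 46 < 73
add 1: running sum 47 < 73
add 6: running sum 53 < 73
add 6: running sum 59 < 73
add 7: running sum 66 < 73
add 2: running sum 68 < 73
add 11: shortest ending here [10, 10, 7, 9, 7, 3, 1, 6, 6, 7, 2, 11] sum 79, len 12
Shortest qualifying length: 12.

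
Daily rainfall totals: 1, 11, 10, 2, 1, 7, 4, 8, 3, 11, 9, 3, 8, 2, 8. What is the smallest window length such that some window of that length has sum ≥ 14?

2

add 1: running sum 1 < 14
add 11: running sum 12 < 14
end 2: [11, 10] sum 21, len 2
end 3: [11, 10, 2] sum 23, len 3
end 4: [11, 10, 2, 1] sum 24, len 4
end 5: [10, 2, 1, 7] sum 20, len 4
end 6: [2, 1, 7, 4] sum 14, len 4
end 7: [7, 4, 8] sum 19, len 3
end 8: [4, 8, 3] sum 15, len 3
end 9: [3, 11] sum 14, len 2
end 10: [11, 9] sum 20, len 2
end 11: [11, 9, 3] sum 23, len 3
end 12: [9, 3, 8] sum 20, len 3
end 13: [9, 3, 8, 2] sum 22, len 4
end 14: [8, 2, 8] sum 18, len 3
Shortest qualifying length: 2.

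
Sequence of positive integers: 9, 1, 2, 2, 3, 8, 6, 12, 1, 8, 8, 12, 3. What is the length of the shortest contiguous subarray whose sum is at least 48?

add 9: running sum 9 < 48
add 1: running sum 10 < 48
add 2: running sum 12 < 48
add 2: running sum 14 < 48
add 3: running sum 17 < 48
add 8: running sum 25 < 48
add 6: running sum 31 < 48
add 12: running sum 43 < 48
add 1: running sum 44 < 48
end 9: [9, 1, 2, 2, 3, 8, 6, 12, 1, 8] sum 52, len 10
end 10: [2, 3, 8, 6, 12, 1, 8, 8] sum 48, len 8
end 11: [8, 6, 12, 1, 8, 8, 12] sum 55, len 7
end 12: [6, 12, 1, 8, 8, 12, 3] sum 50, len 7
Shortest qualifying length: 7.

7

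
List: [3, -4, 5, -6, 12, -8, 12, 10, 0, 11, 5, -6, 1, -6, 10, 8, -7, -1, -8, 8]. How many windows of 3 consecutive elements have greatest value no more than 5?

5

[3, -4, 5] → max 5  ≤ 5 ✓
[-4, 5, -6] → max 5  ≤ 5 ✓
[5, -6, 12] → max 12
[-6, 12, -8] → max 12
[12, -8, 12] → max 12
[-8, 12, 10] → max 12
[12, 10, 0] → max 12
[10, 0, 11] → max 11
[0, 11, 5] → max 11
[11, 5, -6] → max 11
[5, -6, 1] → max 5  ≤ 5 ✓
[-6, 1, -6] → max 1  ≤ 5 ✓
[1, -6, 10] → max 10
[-6, 10, 8] → max 10
[10, 8, -7] → max 10
[8, -7, -1] → max 8
[-7, -1, -8] → max -1  ≤ 5 ✓
[-1, -8, 8] → max 8
5 windows satisfy the condition.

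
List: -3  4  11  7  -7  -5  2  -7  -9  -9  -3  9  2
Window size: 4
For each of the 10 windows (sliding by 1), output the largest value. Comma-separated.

(-3, 4, 11, 7) → max 11
(4, 11, 7, -7) → max 11
(11, 7, -7, -5) → max 11
(7, -7, -5, 2) → max 7
(-7, -5, 2, -7) → max 2
(-5, 2, -7, -9) → max 2
(2, -7, -9, -9) → max 2
(-7, -9, -9, -3) → max -3
(-9, -9, -3, 9) → max 9
(-9, -3, 9, 2) → max 9

11, 11, 11, 7, 2, 2, 2, -3, 9, 9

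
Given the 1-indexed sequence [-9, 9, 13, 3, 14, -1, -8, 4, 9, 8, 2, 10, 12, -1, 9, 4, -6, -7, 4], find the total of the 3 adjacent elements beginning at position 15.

Elements at indices 15..17: 9, 4, -6
sum(9, 4, -6) = 7

7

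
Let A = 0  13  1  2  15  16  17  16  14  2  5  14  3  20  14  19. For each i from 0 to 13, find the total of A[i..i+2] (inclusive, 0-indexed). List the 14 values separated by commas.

14, 16, 18, 33, 48, 49, 47, 32, 21, 21, 22, 37, 37, 53

[0, 13, 1] → sum 14
[13, 1, 2] → sum 16
[1, 2, 15] → sum 18
[2, 15, 16] → sum 33
[15, 16, 17] → sum 48
[16, 17, 16] → sum 49
[17, 16, 14] → sum 47
[16, 14, 2] → sum 32
[14, 2, 5] → sum 21
[2, 5, 14] → sum 21
[5, 14, 3] → sum 22
[14, 3, 20] → sum 37
[3, 20, 14] → sum 37
[20, 14, 19] → sum 53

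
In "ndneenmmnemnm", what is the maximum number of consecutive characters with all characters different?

3

add n: [n] len 1
add d: [n, d] len 2
add n (repeat n, move left end past it): [d, n] len 2
add e: [d, n, e] len 3
add e (repeat e, move left end past it): [e] len 1
add n: [e, n] len 2
add m: [e, n, m] len 3
add m (repeat m, move left end past it): [m] len 1
add n: [m, n] len 2
add e: [m, n, e] len 3
add m (repeat m, move left end past it): [n, e, m] len 3
add n (repeat n, move left end past it): [e, m, n] len 3
add m (repeat m, move left end past it): [n, m] len 2
Longest all-distinct length: 3.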